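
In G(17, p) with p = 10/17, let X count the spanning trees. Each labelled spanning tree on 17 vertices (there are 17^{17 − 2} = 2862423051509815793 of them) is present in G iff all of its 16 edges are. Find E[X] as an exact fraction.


K_17 has 17^{17 − 2} = 2862423051509815793 labelled spanning trees.
For each such spanning tree H, let X_H = 1 if all 16 edges of H are present in G. Then P[X_H = 1] = p^{16} = (10/17)^{16} = 10000000000000000/48661191875666868481.
Summing the indicators: E[X] = Σ_H E[X_H] = 2862423051509815793 · p^{16} = 2862423051509815793 · 10000000000000000/48661191875666868481 = 10000000000000000/17.
Numerically: E[X] ≈ 5.88235e+14.

E[X] = 2862423051509815793 · (10/17)^{16} = 10000000000000000/17 ≈ 5.88235e+14.


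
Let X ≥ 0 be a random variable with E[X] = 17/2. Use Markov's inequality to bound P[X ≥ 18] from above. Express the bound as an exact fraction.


μ = E[X] = 17/2, a = 18.
Markov: P[X ≥ 18] ≤ μ/a = (17/2)/18 = 17/36.
Numerically: ≈ 0.472222.
(Since a = 18 > μ = 8.500000, the bound 17/36 is < 1 and informative.)

P[X ≥ 18] ≤ 17/36 ≈ 0.472222.


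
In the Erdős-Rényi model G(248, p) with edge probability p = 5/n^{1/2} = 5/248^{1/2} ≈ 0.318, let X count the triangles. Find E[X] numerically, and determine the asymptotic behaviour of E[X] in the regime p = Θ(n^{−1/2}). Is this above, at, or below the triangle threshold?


Number of potential triangles: C(248, 3) = 2511496.
Each occurs with probability p³ ≈ (0.318)³ ≈ 3.20061e-02.
By linearity: E[X] = C(248, 3)·p³ ≈ 2511496 · 3.20061e-02 ≈ 80383.143.
Since α = 1/2 < 1, p = c/n^{1/2} ≫ 1/n is above the triangle threshold p ~ 1/n. Asymptotically E[X] ~ (c³/6)·n^{3(1−α)} = (5³/6)·n^{1.5} → ∞; triangles are abundant w.h.p.

E[X] ≈ 80383.143; in regime p = Θ(1/n^{1/2}) E[X] diverges (above the triangle threshold p ~ 1/n).


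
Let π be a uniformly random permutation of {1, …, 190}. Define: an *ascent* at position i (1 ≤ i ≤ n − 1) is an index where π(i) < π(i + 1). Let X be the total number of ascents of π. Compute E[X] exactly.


Write X = Σ X_I over i = 1, …, 189, with X_I the indicator of one ascent.
There are 189 indicators.
For each fixed i, the pair (π(i), π(i+1)) is a uniformly random ordered pair of distinct values from {1, …, 190}; by symmetry P[π(i) < π(i+1)] = 1/2.
By linearity: E[X] = 189 · (1/2) = (190 − 1) · (1/2) = 189/2 ≈ 94.50000.

E[X] = 189/2 = 94.50000.


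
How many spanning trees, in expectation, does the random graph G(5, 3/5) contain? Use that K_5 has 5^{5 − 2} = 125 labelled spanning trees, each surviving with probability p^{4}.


K_5 has 5^{5 − 2} = 125 labelled spanning trees.
For each such spanning tree H, let X_H = 1 if all 4 edges of H are present in G. Then P[X_H = 1] = p^{4} = (3/5)^{4} = 81/625.
By linearity of expectation: E[X] = Σ_H E[X_H] = 125 · p^{4} = 125 · 81/625 = 81/5.
Numerically: E[X] ≈ 16.2.

E[X] = 125 · (3/5)^{4} = 81/5 ≈ 16.2.


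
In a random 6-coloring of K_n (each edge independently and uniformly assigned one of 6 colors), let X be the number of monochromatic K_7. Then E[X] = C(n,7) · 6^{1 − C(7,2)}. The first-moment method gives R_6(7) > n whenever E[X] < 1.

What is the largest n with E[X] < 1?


We need C(n, 7) · 6^{1 − 21} < 1, i.e. C(n, 7) < 6^{21 − 1} = 3656158440062976.
Check values of n near the boundary:
  n = 563: C(563, 7) = 3426622515769596; 3426622515769596 < 3656158440062976? YES
  n = 564: C(564, 7) = 3469685994423792; 3469685994423792 < 3656158440062976? YES
  n = 565: C(565, 7) = 3513212521235560; 3513212521235560 < 3656158440062976? YES
  n = 566: C(566, 7) = 3557206237959440; 3557206237959440 < 3656158440062976? YES
  n = 567: C(567, 7) = 3601671315933933; 3601671315933933 < 3656158440062976? YES
  n = 568: C(568, 7) = 3646611956239704; 3646611956239704 < 3656158440062976? YES
  n = 569: C(569, 7) = 3692032389858348; 3692032389858348 < 3656158440062976? NO
The largest n with C(n, 7) < 3656158440062976 is n = 568 (where E[X] = 16882462760369/16926659444736 ≈ 0.9974). Hence R_6(7) > 568, i.e. R_6(7) ≥ 569.

Largest n = 568; hence R_6(7) > 568.


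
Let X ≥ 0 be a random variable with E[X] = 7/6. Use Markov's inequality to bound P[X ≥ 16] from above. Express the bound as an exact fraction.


μ = E[X] = 7/6, a = 16.
Markov: P[X ≥ 16] ≤ μ/a = (7/6)/16 = 7/96.
Numerically: ≈ 0.073.
(Since a = 16 > μ = 1.167, the bound 7/96 is < 1 and informative.)

P[X ≥ 16] ≤ 7/96 ≈ 0.073.


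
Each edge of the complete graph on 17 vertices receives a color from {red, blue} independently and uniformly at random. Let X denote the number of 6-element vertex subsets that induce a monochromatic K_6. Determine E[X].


Let X = Σ_S X_S over the C(17, 6) = 12376 subsets S of size 6, where X_S = 1 if the K_6 on S is monochromatic.
For a fixed S, the K_6 on S has C(6, 2) = 15 edges. P[all 15 edges red] = (1/2)^15, and likewise for blue, so P[monochromatic] = 2·(1/2)^15 = 2^{1 − 15} = 1/16384.
By linearity of expectation: E[X] = C(17, 6) · 2^{1 − 15} = 12376 · 1/16384 = 1547/2048.
Numerically: E[X] ≈ 0.755371.

E[X] = C(17,6)·2^(1−C(6,2)) = 1547/2048 ≈ 0.755371.


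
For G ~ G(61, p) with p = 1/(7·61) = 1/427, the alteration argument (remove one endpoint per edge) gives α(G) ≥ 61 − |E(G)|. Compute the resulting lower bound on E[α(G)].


E[|E(G)|] = C(61, 2)·p = 1830 · (1/427) = 30/7.
E[α(G)] ≥ n − E[|E(G)|] = 61 − 30/7 = 397/7.
Numerically: ≈ 56.714.
(This is only a lower bound; the true E[α(G)] may be larger.)

E[α(G)] ≥ 397/7 ≈ 56.714.


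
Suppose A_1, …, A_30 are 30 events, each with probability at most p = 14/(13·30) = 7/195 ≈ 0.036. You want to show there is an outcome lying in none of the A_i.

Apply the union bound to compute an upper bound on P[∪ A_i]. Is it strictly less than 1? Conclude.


Union bound: P[∪_{i=1}^{30} A_i] ≤ Σ_i P[A_i] ≤ 30·p = 30·(7/195) = 14/13.
Numerically: 14/13 ≈ 1.077.
Is 14/13 < 1? NO.
Since the bound 14/13 is ≥ 1, the union bound is uninformative here; it does NOT by itself certify existence.

30·p = 14/13 ≈ 1.077; existence NOT certified by the union bound.


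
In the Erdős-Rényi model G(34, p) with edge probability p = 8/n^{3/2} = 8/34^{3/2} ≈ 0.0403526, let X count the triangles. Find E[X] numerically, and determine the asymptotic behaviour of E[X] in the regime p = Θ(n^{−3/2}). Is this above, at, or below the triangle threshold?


Number of potential triangles: C(34, 3) = 5984.
Each occurs with probability p³ ≈ (0.0403526)³ ≈ 6.57074834e-05.
By linearity: E[X] = C(34, 3)·p³ ≈ 5984 · 6.57074834e-05 ≈ 0.393194.
Since α = 3/2 > 1, p = c/n^{3/2} = o(1/n) is below the triangle threshold p ~ 1/n. Asymptotically E[X] ~ (c³/6)·n^{3(1−α)} = (8³/6)·n^{-1.5} → 0, so by Markov's inequality G has no triangles w.h.p.

E[X] ≈ 0.393194; in regime p = Θ(1/n^{3/2}) E[X] tends to 0 (below the triangle threshold p ~ 1/n).


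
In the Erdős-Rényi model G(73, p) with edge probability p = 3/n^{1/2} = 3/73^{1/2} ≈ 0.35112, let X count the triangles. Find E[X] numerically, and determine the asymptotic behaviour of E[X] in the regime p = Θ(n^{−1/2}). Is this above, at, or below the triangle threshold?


Number of potential triangles: C(73, 3) = 62196.
Each occurs with probability p³ ≈ (0.35112)³ ≈ 4.3289191e-02.
By linearity: E[X] = C(73, 3)·p³ ≈ 62196 · 4.3289191e-02 ≈ 2692.41455.
Since α = 1/2 < 1, p = c/n^{1/2} ≫ 1/n is above the triangle threshold p ~ 1/n. Asymptotically E[X] ~ (c³/6)·n^{3(1−α)} = (3³/6)·n^{1.5} → ∞; triangles are abundant w.h.p.

E[X] ≈ 2692.41455; in regime p = Θ(1/n^{1/2}) E[X] diverges (above the triangle threshold p ~ 1/n).


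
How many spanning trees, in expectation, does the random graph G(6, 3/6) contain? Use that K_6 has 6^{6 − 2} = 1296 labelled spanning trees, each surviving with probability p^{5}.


K_6 has 6^{6 − 2} = 1296 labelled spanning trees.
For each such spanning tree H, let X_H = 1 if all 5 edges of H are present in G. Then P[X_H = 1] = p^{5} = (1/2)^{5} = 1/32.
By linearity of expectation: E[X] = Σ_H E[X_H] = 1296 · p^{5} = 1296 · 1/32 = 81/2.
Numerically: E[X] ≈ 40.5.

E[X] = 1296 · (1/2)^{5} = 81/2 ≈ 40.5.


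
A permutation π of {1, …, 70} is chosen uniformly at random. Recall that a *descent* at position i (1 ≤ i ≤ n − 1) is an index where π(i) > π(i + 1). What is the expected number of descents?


Write X = Σ X_I over i = 1, …, 69, with X_I the indicator of one descent.
There are 69 indicators.
For each fixed i, the pair (π(i), π(i+1)) is a uniformly random ordered pair of distinct values from {1, …, 70}; by symmetry P[π(i) > π(i+1)] = 1/2.
By linearity: E[X] = 69 · (1/2) = (70 − 1) · (1/2) = 69/2 ≈ 34.500.

E[X] = 69/2 = 34.500.


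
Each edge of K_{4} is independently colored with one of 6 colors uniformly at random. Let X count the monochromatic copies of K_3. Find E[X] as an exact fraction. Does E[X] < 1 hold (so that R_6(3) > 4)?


E[X] = C(4, 3) · 6^{1 − 3} = 4 · 6^{−2} = 4/36.
As a reduced fraction: E[X] = 1/9 ≈ 0.1111.
Is E[X] < 1? YES.
Since E[X] < 1, there exists a 6-coloring of K_{4} with no monochromatic K_3; hence R_6(3) > 4.

E[X] = 1/9 ≈ 0.1111; E[X] < 1, so R_6(3) > 4.


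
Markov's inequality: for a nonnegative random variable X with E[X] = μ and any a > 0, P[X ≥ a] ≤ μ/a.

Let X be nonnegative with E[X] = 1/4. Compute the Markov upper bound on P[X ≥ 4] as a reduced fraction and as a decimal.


μ = E[X] = 1/4, a = 4.
Markov: P[X ≥ 4] ≤ μ/a = (1/4)/4 = 1/16.
Numerically: ≈ 0.062500.
(Since a = 4 > μ = 0.250000, the bound 1/16 is < 1 and informative.)

P[X ≥ 4] ≤ 1/16 ≈ 0.062500.


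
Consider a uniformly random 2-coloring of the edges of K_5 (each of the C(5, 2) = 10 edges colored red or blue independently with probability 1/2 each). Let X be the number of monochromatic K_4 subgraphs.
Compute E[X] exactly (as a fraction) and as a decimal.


Let X = Σ_S X_S over the C(5, 4) = 5 subsets S of size 4, where X_S = 1 if the K_4 on S is monochromatic.
For a fixed S, the K_4 on S has C(4, 2) = 6 edges. P[all 6 edges red] = (1/2)^6, and likewise for blue, so P[monochromatic] = 2·(1/2)^6 = 2^{1 − 6} = 1/32.
By linearity: E[X] = C(5, 4) · 2^{1 − 6} = 5 · 1/32 = 5/32.
Numerically: E[X] ≈ 0.156.

E[X] = C(5,4)·2^(1−C(4,2)) = 5/32 ≈ 0.156.


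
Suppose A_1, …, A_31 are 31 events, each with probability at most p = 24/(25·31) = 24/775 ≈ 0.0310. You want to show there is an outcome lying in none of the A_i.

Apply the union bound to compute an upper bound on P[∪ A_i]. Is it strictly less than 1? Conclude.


Union bound: P[∪_{i=1}^{31} A_i] ≤ Σ_i P[A_i] ≤ 31·p = 31·(24/775) = 24/25.
Numerically: 24/25 ≈ 0.9600.
Is 24/25 < 1? YES.
Since P[∪ A_i] ≤ 24/25 < 1, the complement has P[∩ A_i^c] ≥ 1 − 24/25 = 1/25 > 0, so some outcome avoids every A_i.

31·p = 24/25 ≈ 0.9600; existence CERTIFIED by the union bound.


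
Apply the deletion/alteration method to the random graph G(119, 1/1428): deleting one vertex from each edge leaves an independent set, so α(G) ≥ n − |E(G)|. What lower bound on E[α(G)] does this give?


E[|E(G)|] = C(119, 2)·p = 7021 · (1/1428) = 59/12.
E[α(G)] ≥ n − E[|E(G)|] = 119 − 59/12 = 1369/12.
Numerically: ≈ 114.0833.
(This is only a lower bound; the true E[α(G)] may be larger.)

E[α(G)] ≥ 1369/12 ≈ 114.0833.


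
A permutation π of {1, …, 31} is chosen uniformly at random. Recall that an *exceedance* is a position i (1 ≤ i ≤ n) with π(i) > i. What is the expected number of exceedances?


Write X = Σ_{i=1}^{31} X_i, where X_i = 1_{π(i) > i}.
For each fixed i, π(i) is uniform over {1, …, 31} (marginal of a uniform permutation), so P[π(i) > i] = (n − i)/n. Summing: Σ_{i=1}^{31} (n − i)/n = (0 + 1 + … + 30)/31 = 31(31 − 1)/(2·31) = (31 − 1)/2.
Hence E[X] = Σ_{i=1}^{31} (31 − i)/31 = 15 ≈ 15.00000.

E[X] = 15 = 15.00000.


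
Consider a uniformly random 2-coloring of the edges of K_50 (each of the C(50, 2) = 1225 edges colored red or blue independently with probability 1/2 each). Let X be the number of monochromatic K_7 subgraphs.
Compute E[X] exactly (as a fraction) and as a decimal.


Let X = Σ_S X_S over the C(50, 7) = 99884400 subsets S of size 7, where X_S = 1 if the K_7 on S is monochromatic.
For a fixed S, the K_7 on S has C(7, 2) = 21 edges. P[all 21 edges red] = (1/2)^21, and likewise for blue, so P[monochromatic] = 2·(1/2)^21 = 2^{1 − 21} = 1/1048576.
By linearity of expectation: E[X] = C(50, 7) · 2^{1 − 21} = 99884400 · 1/1048576 = 6242775/65536.
Numerically: E[X] ≈ 95.257187.

E[X] = C(50,7)·2^(1−C(7,2)) = 6242775/65536 ≈ 95.257187.


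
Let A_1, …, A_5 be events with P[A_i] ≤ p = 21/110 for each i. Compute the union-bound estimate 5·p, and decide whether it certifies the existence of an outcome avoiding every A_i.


Union bound: P[∪_{i=1}^{5} A_i] ≤ Σ_i P[A_i] ≤ 5·p = 5·(21/110) = 21/22.
Numerically: 21/22 ≈ 0.954545.
Is 21/22 < 1? YES.
Since P[∪ A_i] ≤ 21/22 < 1, the complement has P[∩ A_i^c] ≥ 1 − 21/22 = 1/22 > 0, so some outcome avoids every A_i.

5·p = 21/22 ≈ 0.954545; existence CERTIFIED by the union bound.


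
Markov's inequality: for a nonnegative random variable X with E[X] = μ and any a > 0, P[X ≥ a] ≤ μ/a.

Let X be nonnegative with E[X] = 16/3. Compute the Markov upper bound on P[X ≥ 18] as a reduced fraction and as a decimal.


μ = E[X] = 16/3, a = 18.
Markov: P[X ≥ 18] ≤ μ/a = (16/3)/18 = 8/27.
Numerically: ≈ 0.296296.
(Since a = 18 > μ = 5.333333, the bound 8/27 is < 1 and informative.)

P[X ≥ 18] ≤ 8/27 ≈ 0.296296.


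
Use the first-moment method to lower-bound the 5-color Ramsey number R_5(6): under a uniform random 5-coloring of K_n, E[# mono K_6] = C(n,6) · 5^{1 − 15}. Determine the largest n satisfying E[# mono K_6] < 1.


We need C(n, 6) · 5^{1 − 15} < 1, i.e. C(n, 6) < 5^{15 − 1} = 6103515625.
Check values of n near the boundary:
  n = 127: C(127, 6) = 5169379425; 5169379425 < 6103515625? YES
  n = 128: C(128, 6) = 5423611200; 5423611200 < 6103515625? YES
  n = 129: C(129, 6) = 5688177600; 5688177600 < 6103515625? YES
  n = 130: C(130, 6) = 5963412000; 5963412000 < 6103515625? YES
  n = 131: C(131, 6) = 6249655776; 6249655776 < 6103515625? NO
The largest n with C(n, 6) < 6103515625 is n = 130 (where E[X] = 47707296/48828125 ≈ 0.977045). Hence R_5(6) > 130, i.e. R_5(6) ≥ 131.

Largest n = 130; hence R_5(6) > 130.


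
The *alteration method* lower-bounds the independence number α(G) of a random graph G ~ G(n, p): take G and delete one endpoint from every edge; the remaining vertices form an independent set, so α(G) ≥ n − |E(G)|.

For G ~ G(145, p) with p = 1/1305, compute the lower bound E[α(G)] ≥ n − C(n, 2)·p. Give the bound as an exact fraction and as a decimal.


E[|E(G)|] = C(145, 2)·p = 10440 · (1/1305) = 8.
E[α(G)] ≥ n − E[|E(G)|] = 145 − 8 = 137.
Numerically: ≈ 137.000000.
(This is only a lower bound; the true E[α(G)] may be larger.)

E[α(G)] ≥ 137 ≈ 137.000000.


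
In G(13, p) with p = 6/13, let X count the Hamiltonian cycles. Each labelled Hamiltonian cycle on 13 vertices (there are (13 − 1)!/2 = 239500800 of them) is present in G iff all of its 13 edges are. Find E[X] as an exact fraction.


K_13 has (13 − 1)!/2 = 239500800 labelled Hamiltonian cycles.
For each such Hamiltonian cycle H, let X_H = 1 if all 13 edges of H are present in G. Then P[X_H = 1] = p^{13} = (6/13)^{13} = 13060694016/302875106592253.
By linearity: E[X] = Σ_H E[X_H] = 239500800 · p^{13} = 239500800 · 13060694016/302875106592253 = 3128046665387212800/302875106592253.
Numerically: E[X] ≈ 1.033e+04.

E[X] = 239500800 · (6/13)^{13} = 3128046665387212800/302875106592253 ≈ 1.033e+04.


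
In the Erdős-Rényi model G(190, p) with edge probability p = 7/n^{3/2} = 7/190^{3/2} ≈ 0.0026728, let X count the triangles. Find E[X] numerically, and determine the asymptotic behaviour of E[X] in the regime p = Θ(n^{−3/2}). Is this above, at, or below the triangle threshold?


Number of potential triangles: C(190, 3) = 1125180.
Each occurs with probability p³ ≈ (0.0026728)³ ≈ 1.9094264e-08.
By linearity: E[X] = C(190, 3)·p³ ≈ 1125180 · 1.9094264e-08 ≈ 0.02148.
Since α = 3/2 > 1, p = c/n^{3/2} = o(1/n) is below the triangle threshold p ~ 1/n. Asymptotically E[X] ~ (c³/6)·n^{3(1−α)} = (7³/6)·n^{-1.5} → 0, so by Markov's inequality G has no triangles w.h.p.

E[X] ≈ 0.02148; in regime p = Θ(1/n^{3/2}) E[X] tends to 0 (below the triangle threshold p ~ 1/n).


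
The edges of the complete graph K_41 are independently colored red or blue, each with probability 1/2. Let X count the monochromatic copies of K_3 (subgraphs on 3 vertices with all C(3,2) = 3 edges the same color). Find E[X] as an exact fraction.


Let X = Σ_S X_S over the C(41, 3) = 10660 subsets S of size 3, where X_S = 1 if the K_3 on S is monochromatic.
For a fixed S, the K_3 on S has C(3, 2) = 3 edges. P[all 3 edges red] = (1/2)^3, and likewise for blue, so P[monochromatic] = 2·(1/2)^3 = 2^{1 − 3} = 1/4.
Summing: E[X] = C(41, 3) · 2^{1 − 3} = 10660 · 1/4 = 2665.
Numerically: E[X] ≈ 2665.000.

E[X] = C(41,3)·2^(1−C(3,2)) = 2665 ≈ 2665.000.


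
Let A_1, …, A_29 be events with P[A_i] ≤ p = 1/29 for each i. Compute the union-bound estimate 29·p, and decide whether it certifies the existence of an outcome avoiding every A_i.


Union bound: P[∪_{i=1}^{29} A_i] ≤ Σ_i P[A_i] ≤ 29·p = 29·(1/29) = 1.
Numerically: 1 ≈ 1.0000000.
Is 1 < 1? NO.
Since the bound 1 is ≥ 1, the union bound is uninformative here; it does NOT by itself certify existence.

29·p = 1 ≈ 1.0000000; existence NOT certified by the union bound.


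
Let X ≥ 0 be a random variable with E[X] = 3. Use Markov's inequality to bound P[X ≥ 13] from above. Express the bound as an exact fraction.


μ = E[X] = 3, a = 13.
Markov: P[X ≥ 13] ≤ μ/a = (3)/13 = 3/13.
Numerically: ≈ 0.230769.
(Since a = 13 > μ = 3.000000, the bound 3/13 is < 1 and informative.)

P[X ≥ 13] ≤ 3/13 ≈ 0.230769.


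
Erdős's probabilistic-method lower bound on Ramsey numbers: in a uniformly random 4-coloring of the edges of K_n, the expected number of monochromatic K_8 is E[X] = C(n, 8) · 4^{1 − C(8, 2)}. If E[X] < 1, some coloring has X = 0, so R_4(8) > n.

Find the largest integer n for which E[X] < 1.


We need C(n, 8) · 4^{1 − 28} < 1, i.e. C(n, 8) < 4^{28 − 1} = 18014398509481984.
Check values of n near the boundary:
  n = 404: C(404, 8) = 16415071523485570; 16415071523485570 < 18014398509481984? YES
  n = 405: C(405, 8) = 16745853821188050; 16745853821188050 < 18014398509481984? YES
  n = 406: C(406, 8) = 17082453897995850; 17082453897995850 < 18014398509481984? YES
  n = 407: C(407, 8) = 17424959239309050; 17424959239309050 < 18014398509481984? YES
  n = 408: C(408, 8) = 17773458424095231; 17773458424095231 < 18014398509481984? YES
  n = 409: C(409, 8) = 18128041135797879; 18128041135797879 < 18014398509481984? NO
  n = 410: C(410, 8) = 18488798173326195; 18488798173326195 < 18014398509481984? NO
The largest n with C(n, 8) < 18014398509481984 is n = 408 (where E[X] = 17773458424095231/18014398509481984 ≈ 0.987). Hence R_4(8) > 408, i.e. R_4(8) ≥ 409.

Largest n = 408; hence R_4(8) > 408.


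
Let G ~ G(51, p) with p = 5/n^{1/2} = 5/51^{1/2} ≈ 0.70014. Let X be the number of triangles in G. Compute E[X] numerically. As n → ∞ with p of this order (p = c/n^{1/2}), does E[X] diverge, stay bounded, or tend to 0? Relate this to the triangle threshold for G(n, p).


Number of potential triangles: C(51, 3) = 20825.
Each occurs with probability p³ ≈ (0.70014)³ ≈ 3.43205903e-01.
By linearity: E[X] = C(51, 3)·p³ ≈ 20825 · 3.43205903e-01 ≈ 7147.262929.
Since α = 1/2 < 1, p = c/n^{1/2} ≫ 1/n is above the triangle threshold p ~ 1/n. Asymptotically E[X] ~ (c³/6)·n^{3(1−α)} = (5³/6)·n^{1.5} → ∞; triangles are abundant w.h.p.

E[X] ≈ 7147.262929; in regime p = Θ(1/n^{1/2}) E[X] diverges (above the triangle threshold p ~ 1/n).


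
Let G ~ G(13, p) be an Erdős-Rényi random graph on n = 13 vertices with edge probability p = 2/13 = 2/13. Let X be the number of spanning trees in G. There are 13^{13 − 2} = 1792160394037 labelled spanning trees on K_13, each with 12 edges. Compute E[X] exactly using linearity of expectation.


K_13 has 13^{13 − 2} = 1792160394037 labelled spanning trees.
For each such spanning tree H, let X_H = 1 if all 12 edges of H are present in G. Then P[X_H = 1] = p^{12} = (2/13)^{12} = 4096/23298085122481.
By linearity: E[X] = Σ_H E[X_H] = 1792160394037 · p^{12} = 1792160394037 · 4096/23298085122481 = 4096/13.
Numerically: E[X] ≈ 315.077.

E[X] = 1792160394037 · (2/13)^{12} = 4096/13 ≈ 315.077.


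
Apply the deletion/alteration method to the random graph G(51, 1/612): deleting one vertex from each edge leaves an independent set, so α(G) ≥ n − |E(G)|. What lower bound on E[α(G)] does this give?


E[|E(G)|] = C(51, 2)·p = 1275 · (1/612) = 25/12.
E[α(G)] ≥ n − E[|E(G)|] = 51 − 25/12 = 587/12.
Numerically: ≈ 48.916667.
(This is only a lower bound; the true E[α(G)] may be larger.)

E[α(G)] ≥ 587/12 ≈ 48.916667.


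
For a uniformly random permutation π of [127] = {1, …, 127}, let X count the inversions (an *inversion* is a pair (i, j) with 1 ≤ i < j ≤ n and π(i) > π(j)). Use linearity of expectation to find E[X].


Write X = Σ X_I over the C(127, 2) = 8001 pairs i < j, with X_I the indicator of one inversion.
There are 8001 indicators.
For each fixed pair i < j, the values π(i) and π(j) are two distinct elements of {1, …, 127} in uniformly random order; by symmetry P[π(i) > π(j)] = 1/2.
By linearity: E[X] = 8001 · (1/2) = C(127, 2) · (1/2) = 8001/2 = 8001/2 ≈ 4000.500.

E[X] = 8001/2 = 4000.500.


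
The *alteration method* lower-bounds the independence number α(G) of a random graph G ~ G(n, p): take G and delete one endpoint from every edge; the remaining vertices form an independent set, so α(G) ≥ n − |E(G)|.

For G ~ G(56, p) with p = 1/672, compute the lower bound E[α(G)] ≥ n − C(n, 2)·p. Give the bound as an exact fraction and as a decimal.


E[|E(G)|] = C(56, 2)·p = 1540 · (1/672) = 55/24.
E[α(G)] ≥ n − E[|E(G)|] = 56 − 55/24 = 1289/24.
Numerically: ≈ 53.708333.
(This is only a lower bound; the true E[α(G)] may be larger.)

E[α(G)] ≥ 1289/24 ≈ 53.708333.


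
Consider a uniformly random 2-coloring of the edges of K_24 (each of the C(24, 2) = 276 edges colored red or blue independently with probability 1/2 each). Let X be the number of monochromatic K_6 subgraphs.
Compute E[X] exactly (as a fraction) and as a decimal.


Let X = Σ_S X_S over the C(24, 6) = 134596 subsets S of size 6, where X_S = 1 if the K_6 on S is monochromatic.
For a fixed S, the K_6 on S has C(6, 2) = 15 edges. P[all 15 edges red] = (1/2)^15, and likewise for blue, so P[monochromatic] = 2·(1/2)^15 = 2^{1 − 15} = 1/16384.
By linearity: E[X] = C(24, 6) · 2^{1 − 15} = 134596 · 1/16384 = 33649/4096.
Numerically: E[X] ≈ 8.215088.

E[X] = C(24,6)·2^(1−C(6,2)) = 33649/4096 ≈ 8.215088.


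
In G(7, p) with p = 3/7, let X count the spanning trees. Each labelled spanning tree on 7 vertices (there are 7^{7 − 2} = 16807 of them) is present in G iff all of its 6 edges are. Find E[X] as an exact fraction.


K_7 has 7^{7 − 2} = 16807 labelled spanning trees.
For each such spanning tree H, let X_H = 1 if all 6 edges of H are present in G. Then P[X_H = 1] = p^{6} = (3/7)^{6} = 729/117649.
By linearity of expectation: E[X] = Σ_H E[X_H] = 16807 · p^{6} = 16807 · 729/117649 = 729/7.
Numerically: E[X] ≈ 104.143.

E[X] = 16807 · (3/7)^{6} = 729/7 ≈ 104.143.


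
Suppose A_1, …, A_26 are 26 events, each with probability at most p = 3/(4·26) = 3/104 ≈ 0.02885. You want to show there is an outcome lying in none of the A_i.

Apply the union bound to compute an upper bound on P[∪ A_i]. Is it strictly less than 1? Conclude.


Union bound: P[∪_{i=1}^{26} A_i] ≤ Σ_i P[A_i] ≤ 26·p = 26·(3/104) = 3/4.
Numerically: 3/4 ≈ 0.75000.
Is 3/4 < 1? YES.
Since P[∪ A_i] ≤ 3/4 < 1, the complement has P[∩ A_i^c] ≥ 1 − 3/4 = 1/4 > 0, so some outcome avoids every A_i.

26·p = 3/4 ≈ 0.75000; existence CERTIFIED by the union bound.


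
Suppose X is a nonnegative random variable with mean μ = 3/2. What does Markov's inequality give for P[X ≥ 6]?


μ = E[X] = 3/2, a = 6.
Markov: P[X ≥ 6] ≤ μ/a = (3/2)/6 = 1/4.
Numerically: ≈ 0.250.
(Since a = 6 > μ = 1.500, the bound 1/4 is < 1 and informative.)

P[X ≥ 6] ≤ 1/4 ≈ 0.250.


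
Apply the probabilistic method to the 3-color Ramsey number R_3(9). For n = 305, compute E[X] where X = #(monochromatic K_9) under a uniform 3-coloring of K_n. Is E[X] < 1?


E[X] = C(305, 9) · 3^{1 − 36} = 55871664980896050 · 3^{−35} = 55871664980896050/50031545098999707.
As a reduced fraction: E[X] = 18623888326965350/16677181699666569 ≈ 1.1167288.
Is E[X] < 1? NO.
Since E[X] ≥ 1, the first-moment bound is inconclusive at n = 305; it does NOT by itself certify R_3(9) > 305.

E[X] = 18623888326965350/16677181699666569 ≈ 1.1167288; E[X] ≥ 1; first-moment method inconclusive here.


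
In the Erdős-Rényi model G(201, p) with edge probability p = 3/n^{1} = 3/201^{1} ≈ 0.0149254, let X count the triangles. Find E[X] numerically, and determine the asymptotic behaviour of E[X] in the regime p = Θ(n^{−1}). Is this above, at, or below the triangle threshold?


Number of potential triangles: C(201, 3) = 1333300.
Each occurs with probability p³ ≈ (0.0149254)³ ≈ 3.32487706e-06.
By linearity: E[X] = C(201, 3)·p³ ≈ 1333300 · 3.32487706e-06 ≈ 4.433059.
Here α = 1, so p = 3/n is exactly at the triangle threshold p ~ 1/n. Asymptotically E[X] → c³/6 = 3³/6 = 9/2 ≈ 4.500000, a bounded constant. In this regime the triangle count is asymptotically Poisson(c³/6).

E[X] ≈ 4.433059; in regime p = Θ(1/n^{1}) E[X] stays bounded (at the triangle threshold p ~ 1/n).


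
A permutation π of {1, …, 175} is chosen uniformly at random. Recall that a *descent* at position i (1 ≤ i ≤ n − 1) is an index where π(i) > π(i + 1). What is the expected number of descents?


Write X = Σ X_I over i = 1, …, 174, with X_I the indicator of one descent.
There are 174 indicators.
For each fixed i, the pair (π(i), π(i+1)) is a uniformly random ordered pair of distinct values from {1, …, 175}; by symmetry P[π(i) > π(i+1)] = 1/2.
By linearity: E[X] = 174 · (1/2) = (175 − 1) · (1/2) = 87 ≈ 87.0000.

E[X] = 87 = 87.0000.


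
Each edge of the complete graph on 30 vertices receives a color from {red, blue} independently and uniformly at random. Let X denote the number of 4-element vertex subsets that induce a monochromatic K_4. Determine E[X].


Let X = Σ_S X_S over the C(30, 4) = 27405 subsets S of size 4, where X_S = 1 if the K_4 on S is monochromatic.
For a fixed S, the K_4 on S has C(4, 2) = 6 edges. P[all 6 edges red] = (1/2)^6, and likewise for blue, so P[monochromatic] = 2·(1/2)^6 = 2^{1 − 6} = 1/32.
Summing: E[X] = C(30, 4) · 2^{1 − 6} = 27405 · 1/32 = 27405/32.
Numerically: E[X] ≈ 856.406.

E[X] = C(30,4)·2^(1−C(4,2)) = 27405/32 ≈ 856.406.


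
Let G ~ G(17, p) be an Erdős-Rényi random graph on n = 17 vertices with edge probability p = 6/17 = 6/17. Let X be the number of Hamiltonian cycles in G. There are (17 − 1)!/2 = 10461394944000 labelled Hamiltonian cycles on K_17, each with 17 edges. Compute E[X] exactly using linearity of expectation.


K_17 has (17 − 1)!/2 = 10461394944000 labelled Hamiltonian cycles.
For each such Hamiltonian cycle H, let X_H = 1 if all 17 edges of H are present in G. Then P[X_H = 1] = p^{17} = (6/17)^{17} = 16926659444736/827240261886336764177.
Summing the indicators: E[X] = Σ_H E[X_H] = 10461394944000 · p^{17} = 10461394944000 · 16926659444736/827240261886336764177 = 177076469533971037814784000/827240261886336764177.
Numerically: E[X] ≈ 214057.

E[X] = 10461394944000 · (6/17)^{17} = 177076469533971037814784000/827240261886336764177 ≈ 214057.


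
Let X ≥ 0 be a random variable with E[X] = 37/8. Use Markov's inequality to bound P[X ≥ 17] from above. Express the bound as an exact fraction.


μ = E[X] = 37/8, a = 17.
Markov: P[X ≥ 17] ≤ μ/a = (37/8)/17 = 37/136.
Numerically: ≈ 0.272059.
(Since a = 17 > μ = 4.625000, the bound 37/136 is < 1 and informative.)

P[X ≥ 17] ≤ 37/136 ≈ 0.272059.


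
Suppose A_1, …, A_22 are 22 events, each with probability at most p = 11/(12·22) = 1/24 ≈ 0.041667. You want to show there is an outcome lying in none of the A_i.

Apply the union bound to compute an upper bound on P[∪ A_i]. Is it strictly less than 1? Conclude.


Union bound: P[∪_{i=1}^{22} A_i] ≤ Σ_i P[A_i] ≤ 22·p = 22·(1/24) = 11/12.
Numerically: 11/12 ≈ 0.916667.
Is 11/12 < 1? YES.
Since P[∪ A_i] ≤ 11/12 < 1, the complement has P[∩ A_i^c] ≥ 1 − 11/12 = 1/12 > 0, so some outcome avoids every A_i.

22·p = 11/12 ≈ 0.916667; existence CERTIFIED by the union bound.


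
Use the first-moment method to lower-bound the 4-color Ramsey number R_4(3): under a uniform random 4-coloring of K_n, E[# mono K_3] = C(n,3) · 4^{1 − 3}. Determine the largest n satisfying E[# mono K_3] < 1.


We need C(n, 3) · 4^{1 − 3} < 1, i.e. C(n, 3) < 4^{3 − 1} = 16.
Check values of n near the boundary:
  n = 3: C(3, 3) = 1; 1 < 16? YES
  n = 4: C(4, 3) = 4; 4 < 16? YES
  n = 5: C(5, 3) = 10; 10 < 16? YES
  n = 6: C(6, 3) = 20; 20 < 16? NO
  n = 7: C(7, 3) = 35; 35 < 16? NO
  n = 8: C(8, 3) = 56; 56 < 16? NO
The largest n with C(n, 3) < 16 is n = 5 (where E[X] = 5/8 ≈ 0.625000). Hence R_4(3) > 5, i.e. R_4(3) ≥ 6.

Largest n = 5; hence R_4(3) > 5.


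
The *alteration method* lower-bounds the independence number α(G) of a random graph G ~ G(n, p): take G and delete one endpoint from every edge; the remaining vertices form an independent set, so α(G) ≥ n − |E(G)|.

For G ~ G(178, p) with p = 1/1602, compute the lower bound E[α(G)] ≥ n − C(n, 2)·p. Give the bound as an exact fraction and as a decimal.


E[|E(G)|] = C(178, 2)·p = 15753 · (1/1602) = 59/6.
E[α(G)] ≥ n − E[|E(G)|] = 178 − 59/6 = 1009/6.
Numerically: ≈ 168.166667.
(This is only a lower bound; the true E[α(G)] may be larger.)

E[α(G)] ≥ 1009/6 ≈ 168.166667.


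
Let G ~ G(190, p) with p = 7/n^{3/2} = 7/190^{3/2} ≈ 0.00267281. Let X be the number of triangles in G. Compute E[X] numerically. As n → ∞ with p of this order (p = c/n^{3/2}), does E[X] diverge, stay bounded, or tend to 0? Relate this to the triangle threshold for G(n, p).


Number of potential triangles: C(190, 3) = 1125180.
Each occurs with probability p³ ≈ (0.00267281)³ ≈ 1.90942637e-08.
By linearity: E[X] = C(190, 3)·p³ ≈ 1125180 · 1.90942637e-08 ≈ 0.021484.
Since α = 3/2 > 1, p = c/n^{3/2} = o(1/n) is below the triangle threshold p ~ 1/n. Asymptotically E[X] ~ (c³/6)·n^{3(1−α)} = (7³/6)·n^{-1.5} → 0, so by Markov's inequality G has no triangles w.h.p.

E[X] ≈ 0.021484; in regime p = Θ(1/n^{3/2}) E[X] tends to 0 (below the triangle threshold p ~ 1/n).


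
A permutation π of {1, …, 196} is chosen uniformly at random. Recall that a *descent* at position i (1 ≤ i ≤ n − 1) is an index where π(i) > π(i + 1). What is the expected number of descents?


Write X = Σ X_I over i = 1, …, 195, with X_I the indicator of one descent.
There are 195 indicators.
For each fixed i, the pair (π(i), π(i+1)) is a uniformly random ordered pair of distinct values from {1, …, 196}; by symmetry P[π(i) > π(i+1)] = 1/2.
By linearity: E[X] = 195 · (1/2) = (196 − 1) · (1/2) = 195/2 ≈ 97.50000.

E[X] = 195/2 = 97.50000.


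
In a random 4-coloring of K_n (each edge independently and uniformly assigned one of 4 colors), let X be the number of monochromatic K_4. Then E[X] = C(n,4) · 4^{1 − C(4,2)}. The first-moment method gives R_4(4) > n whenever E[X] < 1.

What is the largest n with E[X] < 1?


We need C(n, 4) · 4^{1 − 6} < 1, i.e. C(n, 4) < 4^{6 − 1} = 1024.
Check values of n near the boundary:
  n = 12: C(12, 4) = 495; 495 < 1024? YES
  n = 13: C(13, 4) = 715; 715 < 1024? YES
  n = 14: C(14, 4) = 1001; 1001 < 1024? YES
  n = 15: C(15, 4) = 1365; 1365 < 1024? NO
The largest n with C(n, 4) < 1024 is n = 14 (where E[X] = 1001/1024 ≈ 0.977539). Hence R_4(4) > 14, i.e. R_4(4) ≥ 15.

Largest n = 14; hence R_4(4) > 14.


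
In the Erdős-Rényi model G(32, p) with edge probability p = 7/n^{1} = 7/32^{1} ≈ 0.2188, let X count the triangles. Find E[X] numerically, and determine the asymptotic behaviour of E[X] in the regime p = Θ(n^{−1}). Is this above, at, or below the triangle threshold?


Number of potential triangles: C(32, 3) = 4960.
Each occurs with probability p³ ≈ (0.2188)³ ≈ 1.046753e-02.
By linearity: E[X] = C(32, 3)·p³ ≈ 4960 · 1.046753e-02 ≈ 51.9189.
Here α = 1, so p = 7/n is exactly at the triangle threshold p ~ 1/n. Asymptotically E[X] → c³/6 = 7³/6 = 343/6 ≈ 57.1667, a bounded constant. In this regime the triangle count is asymptotically Poisson(c³/6).

E[X] ≈ 51.9189; in regime p = Θ(1/n^{1}) E[X] stays bounded (at the triangle threshold p ~ 1/n).


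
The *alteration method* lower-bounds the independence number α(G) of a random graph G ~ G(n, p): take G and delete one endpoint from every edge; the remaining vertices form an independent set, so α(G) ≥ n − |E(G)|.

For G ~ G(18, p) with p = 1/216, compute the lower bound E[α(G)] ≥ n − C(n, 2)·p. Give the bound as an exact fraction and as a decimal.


E[|E(G)|] = C(18, 2)·p = 153 · (1/216) = 17/24.
E[α(G)] ≥ n − E[|E(G)|] = 18 − 17/24 = 415/24.
Numerically: ≈ 17.2917.
(This is only a lower bound; the true E[α(G)] may be larger.)

E[α(G)] ≥ 415/24 ≈ 17.2917.


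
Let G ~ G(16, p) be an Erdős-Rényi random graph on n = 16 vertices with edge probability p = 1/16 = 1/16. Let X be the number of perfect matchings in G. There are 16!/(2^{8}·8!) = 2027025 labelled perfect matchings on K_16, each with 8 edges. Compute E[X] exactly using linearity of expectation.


K_16 has 16!/(2^{8}·8!) = 2027025 labelled perfect matchings.
For each such perfect matching H, let X_H = 1 if all 8 edges of H are present in G. Then P[X_H = 1] = p^{8} = (1/16)^{8} = 1/4294967296.
Summing the indicators: E[X] = Σ_H E[X_H] = 2027025 · p^{8} = 2027025 · 1/4294967296 = 2027025/4294967296.
Numerically: E[X] ≈ 0.000472.

E[X] = 2027025 · (1/16)^{8} = 2027025/4294967296 ≈ 0.000472.


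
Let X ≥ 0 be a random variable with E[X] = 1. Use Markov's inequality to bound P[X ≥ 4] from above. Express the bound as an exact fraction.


μ = E[X] = 1, a = 4.
Markov: P[X ≥ 4] ≤ μ/a = (1)/4 = 1/4.
Numerically: ≈ 0.25000.
(Since a = 4 > μ = 1.00000, the bound 1/4 is < 1 and informative.)

P[X ≥ 4] ≤ 1/4 ≈ 0.25000.


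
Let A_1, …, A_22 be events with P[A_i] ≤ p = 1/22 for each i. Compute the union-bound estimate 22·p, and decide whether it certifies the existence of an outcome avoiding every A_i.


Union bound: P[∪_{i=1}^{22} A_i] ≤ Σ_i P[A_i] ≤ 22·p = 22·(1/22) = 1.
Numerically: 1 ≈ 1.000000.
Is 1 < 1? NO.
Since the bound 1 is ≥ 1, the union bound is uninformative here; it does NOT by itself certify existence.

22·p = 1 ≈ 1.000000; existence NOT certified by the union bound.


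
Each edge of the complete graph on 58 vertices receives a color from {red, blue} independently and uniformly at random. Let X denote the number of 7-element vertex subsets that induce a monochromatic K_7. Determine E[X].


Let X = Σ_S X_S over the C(58, 7) = 300674088 subsets S of size 7, where X_S = 1 if the K_7 on S is monochromatic.
For a fixed S, the K_7 on S has C(7, 2) = 21 edges. P[all 21 edges red] = (1/2)^21, and likewise for blue, so P[monochromatic] = 2·(1/2)^21 = 2^{1 − 21} = 1/1048576.
By linearity: E[X] = C(58, 7) · 2^{1 − 21} = 300674088 · 1/1048576 = 37584261/131072.
Numerically: E[X] ≈ 286.7452.

E[X] = C(58,7)·2^(1−C(7,2)) = 37584261/131072 ≈ 286.7452.


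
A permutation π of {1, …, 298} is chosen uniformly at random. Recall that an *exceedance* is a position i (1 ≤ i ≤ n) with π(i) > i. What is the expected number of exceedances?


Write X = Σ_{i=1}^{298} X_i, where X_i = 1_{π(i) > i}.
For each fixed i, π(i) is uniform over {1, …, 298} (marginal of a uniform permutation), so P[π(i) > i] = (n − i)/n. Summing: Σ_{i=1}^{298} (n − i)/n = (0 + 1 + … + 297)/298 = 298(298 − 1)/(2·298) = (298 − 1)/2.
Hence E[X] = Σ_{i=1}^{298} (298 − i)/298 = 297/2 ≈ 148.500000.

E[X] = 297/2 = 148.500000.


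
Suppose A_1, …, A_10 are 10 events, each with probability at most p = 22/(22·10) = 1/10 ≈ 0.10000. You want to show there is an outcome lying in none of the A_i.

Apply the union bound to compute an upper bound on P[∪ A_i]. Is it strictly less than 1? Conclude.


Union bound: P[∪_{i=1}^{10} A_i] ≤ Σ_i P[A_i] ≤ 10·p = 10·(1/10) = 1.
Numerically: 1 ≈ 1.00000.
Is 1 < 1? NO.
Since the bound 1 is ≥ 1, the union bound is uninformative here; it does NOT by itself certify existence.

10·p = 1 ≈ 1.00000; existence NOT certified by the union bound.


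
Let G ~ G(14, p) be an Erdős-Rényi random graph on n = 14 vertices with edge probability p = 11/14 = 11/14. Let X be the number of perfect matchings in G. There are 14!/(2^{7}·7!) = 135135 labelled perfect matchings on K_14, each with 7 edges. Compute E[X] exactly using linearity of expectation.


K_14 has 14!/(2^{7}·7!) = 135135 labelled perfect matchings.
For each such perfect matching H, let X_H = 1 if all 7 edges of H are present in G. Then P[X_H = 1] = p^{7} = (11/14)^{7} = 19487171/105413504.
Summing the indicators: E[X] = Σ_H E[X_H] = 135135 · p^{7} = 135135 · 19487171/105413504 = 376199836155/15059072.
Numerically: E[X] ≈ 24982.

E[X] = 135135 · (11/14)^{7} = 376199836155/15059072 ≈ 24982.


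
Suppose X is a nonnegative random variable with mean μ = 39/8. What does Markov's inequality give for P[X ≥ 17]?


μ = E[X] = 39/8, a = 17.
Markov: P[X ≥ 17] ≤ μ/a = (39/8)/17 = 39/136.
Numerically: ≈ 0.28676.
(Since a = 17 > μ = 4.87500, the bound 39/136 is < 1 and informative.)

P[X ≥ 17] ≤ 39/136 ≈ 0.28676.


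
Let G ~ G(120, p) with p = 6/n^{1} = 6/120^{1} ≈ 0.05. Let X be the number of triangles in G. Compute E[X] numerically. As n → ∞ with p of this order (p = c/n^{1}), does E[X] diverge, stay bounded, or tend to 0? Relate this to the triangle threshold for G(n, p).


Number of potential triangles: C(120, 3) = 280840.
Each occurs with probability p³ ≈ (0.05)³ ≈ 1.250000e-04.
By linearity: E[X] = C(120, 3)·p³ ≈ 280840 · 1.250000e-04 ≈ 35.1050.
Here α = 1, so p = 6/n is exactly at the triangle threshold p ~ 1/n. Asymptotically E[X] → c³/6 = 6³/6 = 36 ≈ 36.0000, a bounded constant. In this regime the triangle count is asymptotically Poisson(c³/6).

E[X] ≈ 35.1050; in regime p = Θ(1/n^{1}) E[X] stays bounded (at the triangle threshold p ~ 1/n).


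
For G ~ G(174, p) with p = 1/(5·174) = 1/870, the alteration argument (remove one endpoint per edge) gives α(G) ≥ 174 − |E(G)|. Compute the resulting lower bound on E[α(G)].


E[|E(G)|] = C(174, 2)·p = 15051 · (1/870) = 173/10.
E[α(G)] ≥ n − E[|E(G)|] = 174 − 173/10 = 1567/10.
Numerically: ≈ 156.700.
(This is only a lower bound; the true E[α(G)] may be larger.)

E[α(G)] ≥ 1567/10 ≈ 156.700.


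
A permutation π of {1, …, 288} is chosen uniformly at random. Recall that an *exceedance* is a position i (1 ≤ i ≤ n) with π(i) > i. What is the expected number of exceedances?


Write X = Σ_{i=1}^{288} X_i, where X_i = 1_{π(i) > i}.
For each fixed i, π(i) is uniform over {1, …, 288} (marginal of a uniform permutation), so P[π(i) > i] = (n − i)/n. Summing: Σ_{i=1}^{288} (n − i)/n = (0 + 1 + … + 287)/288 = 288(288 − 1)/(2·288) = (288 − 1)/2.
Hence E[X] = Σ_{i=1}^{288} (288 − i)/288 = 287/2 ≈ 143.500000.

E[X] = 287/2 = 143.500000.
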